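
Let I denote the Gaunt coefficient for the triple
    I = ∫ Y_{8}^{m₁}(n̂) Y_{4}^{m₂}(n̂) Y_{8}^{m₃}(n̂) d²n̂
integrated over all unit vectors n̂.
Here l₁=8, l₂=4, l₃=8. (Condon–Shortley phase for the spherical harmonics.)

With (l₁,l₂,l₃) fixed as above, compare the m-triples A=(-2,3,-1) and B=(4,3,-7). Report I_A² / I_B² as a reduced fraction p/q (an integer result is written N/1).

l's match ⇒ only the (l;m) 3-j factors differ between A and B.
A: triangle coeff Δ(8,4,8) = 1/185175900; Σ_t [3,4]: t=3:−1/87091200 t=4:+1/74649600 = 1/522547200; (3j)²=2/4199 [(8 4 8; -2 3 -1)], sign=-1
B: triangle coeff Δ(8,4,8) = 1/185175900; Σ_t [3,4]: t=3:−1/5748019200 t=4:+1/68976230400 = -1/6270566400; (3j)²=121/11628 [(8 4 8; 4 3 -7)], sign=+1
I_A²/I_B² = (2/4199)/(121/11628) = 72/1573

72/1573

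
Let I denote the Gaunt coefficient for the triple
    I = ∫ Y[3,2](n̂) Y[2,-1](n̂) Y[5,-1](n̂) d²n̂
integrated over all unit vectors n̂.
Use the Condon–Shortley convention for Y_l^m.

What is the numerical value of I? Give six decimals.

Rules hold: Σm=0, L=10 even, 1≤5≤5.
N = 7·5·11 = 385
Δ = 0!·6!·4!/11! = 1/2310
Racah Σ t=0..0: t=0:+1/144 = 1/144
⇒ 3j(3 2 5; 0 0 0)² = 10/231, sgn -1
Racah Σ t=0..0: t=0:+1/720 = 1/720
⇒ 3j(3 2 5; 2 -1 -1)² = 4/385, sgn +1
4πI² = N·(3j₀)²·(3jₘ)² = 40/231
I = -1·√(0.17316/4π) = -0.11738675

-0.117387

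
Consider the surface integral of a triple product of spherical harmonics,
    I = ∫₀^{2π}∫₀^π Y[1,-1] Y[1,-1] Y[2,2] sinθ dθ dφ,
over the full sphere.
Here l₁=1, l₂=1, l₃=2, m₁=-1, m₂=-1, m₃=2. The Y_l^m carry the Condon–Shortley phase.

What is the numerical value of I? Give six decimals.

Checks pass: Σm=0; 4 even; l₃=2∈[0,2].
(2·1+1)(2·1+1)(2·2+1) = 45
Δ: 0! 2! 2! / 5! → 1/30
sum: t=0:+1/1 = 1/1
3j²(1 1 2; 0 0 0) = Δ·Π!·Σ² = 2/15  (sign +1)
sum: t=0:+1/4 = 1/4
3j²(1 1 2; -1 -1 2) = Δ·Π!·Σ² = 1/5  (sign +1)
combine: 4πI² = 45·2/15·1/5 = 6/5
take √, sign +1: I = 0.30901936

0.309019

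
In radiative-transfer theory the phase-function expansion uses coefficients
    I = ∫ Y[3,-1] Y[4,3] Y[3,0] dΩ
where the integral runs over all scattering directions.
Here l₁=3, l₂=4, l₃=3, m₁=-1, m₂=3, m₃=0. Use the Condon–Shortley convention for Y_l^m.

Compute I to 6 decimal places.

0.000000

m-sum = -1 + 3 + 0 = 2 ≠ 0 ⇒ I = 0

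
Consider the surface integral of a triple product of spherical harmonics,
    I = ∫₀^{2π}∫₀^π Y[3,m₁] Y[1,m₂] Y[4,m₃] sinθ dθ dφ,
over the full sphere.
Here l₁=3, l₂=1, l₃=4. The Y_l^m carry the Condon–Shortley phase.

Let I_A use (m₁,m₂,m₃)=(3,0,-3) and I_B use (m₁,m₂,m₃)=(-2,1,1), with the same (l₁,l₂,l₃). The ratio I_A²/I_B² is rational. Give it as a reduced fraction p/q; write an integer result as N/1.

7/3

Same 3,1,4: normalisation and zero-m 3j drop out of the ratio.
A: Δ: 0! 6! 2! / 9! → 1/252; sum: t=0:+1/720 = 1/720; 3j²(3 1 4; 3 0 -3) = Δ·Π!·Σ² = 1/36  (sign -1)
B: Δ: 0! 6! 2! / 9! → 1/252; sum: t=0:+1/240 = 1/240; 3j²(3 1 4; -2 1 1) = Δ·Π!·Σ² = 1/84  (sign -1)
I_A²/I_B² = (1/36)/(1/84) = 7/3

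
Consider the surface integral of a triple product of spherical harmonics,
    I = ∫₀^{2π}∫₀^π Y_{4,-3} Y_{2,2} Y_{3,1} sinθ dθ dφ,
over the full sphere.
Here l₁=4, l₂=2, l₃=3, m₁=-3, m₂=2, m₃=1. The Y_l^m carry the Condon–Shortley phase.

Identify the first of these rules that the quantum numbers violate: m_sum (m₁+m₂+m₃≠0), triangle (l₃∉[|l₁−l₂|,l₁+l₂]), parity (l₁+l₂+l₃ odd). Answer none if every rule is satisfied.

parity

azimuthal sum: -3 + 2 + 1 = 0  ✓
2 ≤ 3 ≤ 6 (triangle on l)  ✓
L = 4 + 2 + 3 = 9 (odd)  ✗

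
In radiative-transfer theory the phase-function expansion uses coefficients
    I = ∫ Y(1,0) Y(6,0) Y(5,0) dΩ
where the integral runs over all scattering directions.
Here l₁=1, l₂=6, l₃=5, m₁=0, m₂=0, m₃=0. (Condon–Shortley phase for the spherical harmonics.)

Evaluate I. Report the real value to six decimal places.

0.245154

Rules hold: Σm=0, L=12 even, 5≤5≤7.
N = 3·13·11 = 429
Δ = 2!·0!·10!/13! = 1/858
Racah Σ t=1..1: t=1:−1/14400 = -1/14400
⇒ 3j(1 6 5; 0 0 0)² = 6/143, sgn +1
(m-triple is (0,0,0) — same symbol as above.)
4πI² = N·(3j₀)²·(3jₘ)² = 108/143
I = +1·√(0.755245/4π) = 0.24515397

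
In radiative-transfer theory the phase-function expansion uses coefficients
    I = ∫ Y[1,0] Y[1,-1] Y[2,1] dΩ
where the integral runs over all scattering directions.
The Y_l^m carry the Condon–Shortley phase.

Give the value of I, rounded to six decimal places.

m-sum 0 ✓  L=4 even ✓  0≤2≤2 ✓
Π(2lᵢ+1) = 3×3×5 = 45
triangle coeff Δ(1,1,2) = 1/30
Σ_t [0,0]: t=0:+1/1 = 1/1
(3j)²=2/15 [(1 1 2; 0 0 0)], sign=+1
Σ_t [0,0]: t=0:+1/2 = 1/2
(3j)²=1/10 [(1 1 2; 0 -1 1)], sign=-1
⇒ 4πI² = 3/5
I = (-1)√(3/5/(4π)) = -0.21850969

-0.218510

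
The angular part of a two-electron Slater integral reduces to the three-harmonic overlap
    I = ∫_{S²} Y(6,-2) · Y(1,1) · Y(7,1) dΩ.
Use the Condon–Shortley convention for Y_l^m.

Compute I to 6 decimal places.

Checks pass: Σm=0; 14 even; l₃=7∈[5,7].
(2·6+1)(2·1+1)(2·7+1) = 585
Δ: 0! 12! 2! / 15! → 1/1365
sum: t=0:+1/518400 = 1/518400
3j²(6 1 7; 0 0 0) = Δ·Π!·Σ² = 7/195  (sign -1)
sum: t=0:+1/1935360 = 1/1935360
3j²(6 1 7; -2 1 1) = Δ·Π!·Σ² = 1/91  (sign +1)
combine: 4πI² = 585·7/195·1/91 = 3/13
take √, sign -1: I = -0.13551395

-0.135514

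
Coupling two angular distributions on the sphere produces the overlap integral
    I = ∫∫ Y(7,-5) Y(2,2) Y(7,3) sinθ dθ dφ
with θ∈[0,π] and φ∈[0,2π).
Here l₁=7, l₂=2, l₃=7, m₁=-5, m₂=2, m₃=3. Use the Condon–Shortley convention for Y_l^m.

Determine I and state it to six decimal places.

0.139127

Rules hold: Σm=0, L=16 even, 5≤7≤9.
N = 15·5·15 = 1125
Δ = 2!·12!·2!/17! = 1/185640
Racah Σ t=0..2: t=0:+1/2419200 t=1:−1/518400 t=2:+1/2419200 = -1/907200
⇒ 3j(7 2 7; 0 0 0)² = 56/3315, sgn +1
Racah Σ t=2..2: t=2:+1/29030400 = 1/29030400
⇒ 3j(7 2 7; -5 2 3)² = 99/7735, sgn +1
4πI² = N·(3j₀)²·(3jₘ)² = 11880/48841
I = +1·√(0.243238/4π) = 0.13912687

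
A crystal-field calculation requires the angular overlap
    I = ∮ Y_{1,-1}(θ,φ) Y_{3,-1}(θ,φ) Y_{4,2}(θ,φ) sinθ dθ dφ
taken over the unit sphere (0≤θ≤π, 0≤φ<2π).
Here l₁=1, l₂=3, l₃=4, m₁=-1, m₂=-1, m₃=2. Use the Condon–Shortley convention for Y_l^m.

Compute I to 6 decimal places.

0.238414

Rules hold: Σm=0, L=8 even, 2≤4≤4.
N = 3·7·9 = 189
Δ = 0!·2!·6!/9! = 1/252
Racah Σ t=0..0: t=0:+1/36 = 1/36
⇒ 3j(1 3 4; 0 0 0)² = 4/63, sgn +1
Racah Σ t=0..0: t=0:+1/96 = 1/96
⇒ 3j(1 3 4; -1 -1 2)² = 5/84, sgn +1
4πI² = N·(3j₀)²·(3jₘ)² = 5/7
I = +1·√(0.714286/4π) = 0.23841361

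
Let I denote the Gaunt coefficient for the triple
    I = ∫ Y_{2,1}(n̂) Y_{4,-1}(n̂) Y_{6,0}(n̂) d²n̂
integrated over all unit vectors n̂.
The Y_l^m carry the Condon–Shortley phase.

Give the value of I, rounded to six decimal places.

0.174223

Rules hold: Σm=0, L=12 even, 2≤6≤6.
N = 5·9·13 = 585
Δ = 0!·4!·8!/13! = 1/6435
Racah Σ t=0..0: t=0:+1/2304 = 1/2304
⇒ 3j(2 4 6; 0 0 0)² = 5/143, sgn +1
Racah Σ t=0..0: t=0:+1/4320 = 1/4320
⇒ 3j(2 4 6; 1 -1 0)² = 8/429, sgn +1
4πI² = N·(3j₀)²·(3jₘ)² = 600/1573
I = +1·√(0.381437/4π) = 0.17422334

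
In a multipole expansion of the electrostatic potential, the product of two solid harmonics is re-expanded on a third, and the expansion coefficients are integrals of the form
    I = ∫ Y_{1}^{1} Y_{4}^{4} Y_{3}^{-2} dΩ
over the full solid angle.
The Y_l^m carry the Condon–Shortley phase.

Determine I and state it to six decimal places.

Σmᵢ = 3 ≠ 0, so the φ-integral vanishes; I = 0

0.000000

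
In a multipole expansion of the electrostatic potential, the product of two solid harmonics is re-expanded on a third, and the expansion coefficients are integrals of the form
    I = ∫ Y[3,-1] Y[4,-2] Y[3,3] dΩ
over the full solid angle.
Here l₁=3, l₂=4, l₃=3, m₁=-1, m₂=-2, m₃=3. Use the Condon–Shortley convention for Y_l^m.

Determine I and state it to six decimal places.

Rules hold: Σm=0, L=10 even, 1≤3≤7.
N = 7·9·7 = 441
Δ = 4!·2!·4!/11! = 1/34650
Racah Σ t=1..3: t=1:−1/72 t=2:+1/16 t=3:−1/72 = 5/144
⇒ 3j(3 4 3; 0 0 0)² = 2/77, sgn -1
Racah Σ t=2..2: t=2:+1/192 = 1/192
⇒ 3j(3 4 3; -1 -2 3)² = 3/77, sgn +1
4πI² = N·(3j₀)²·(3jₘ)² = 54/121
I = -1·√(0.446281/4π) = -0.18845135

-0.188451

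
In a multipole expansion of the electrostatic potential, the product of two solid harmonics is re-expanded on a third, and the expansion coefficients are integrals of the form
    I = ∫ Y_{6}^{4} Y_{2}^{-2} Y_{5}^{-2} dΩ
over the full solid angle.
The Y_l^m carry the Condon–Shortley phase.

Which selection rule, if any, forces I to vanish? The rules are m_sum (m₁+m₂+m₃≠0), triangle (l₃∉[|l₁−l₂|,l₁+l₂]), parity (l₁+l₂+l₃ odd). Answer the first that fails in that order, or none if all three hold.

Σmᵢ = 0  ✓
l₃∈[|l₁−l₂|,l₁+l₂]=[4,8], have l₃=5  ✓
Σlᵢ = 13 ⇒ odd  ✗

parity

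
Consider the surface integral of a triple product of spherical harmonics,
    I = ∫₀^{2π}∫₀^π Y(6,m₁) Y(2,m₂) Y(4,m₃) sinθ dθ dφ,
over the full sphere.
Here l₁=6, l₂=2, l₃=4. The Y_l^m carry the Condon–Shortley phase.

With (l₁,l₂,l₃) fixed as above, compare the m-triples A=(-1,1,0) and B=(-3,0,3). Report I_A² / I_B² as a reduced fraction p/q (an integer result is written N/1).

Shared (l₁,l₂,l₃)=(6,2,4): N and (l;000)² cancel in I_A²/I_B².
A: Δ = 4!·8!·0!/13! = 1/6435; Racah Σ t=3..3: t=3:−1/3456 = -1/3456; ⇒ 3j(6 2 4; -1 1 0)² = 35/1287, sgn -1
B: Δ = 4!·8!·0!/13! = 1/6435; Racah Σ t=2..2: t=2:+1/20160 = 1/20160; ⇒ 3j(6 2 4; -3 0 3)² = 12/715, sgn -1
I_A²/I_B² = (35/1287)/(12/715) = 175/108

175/108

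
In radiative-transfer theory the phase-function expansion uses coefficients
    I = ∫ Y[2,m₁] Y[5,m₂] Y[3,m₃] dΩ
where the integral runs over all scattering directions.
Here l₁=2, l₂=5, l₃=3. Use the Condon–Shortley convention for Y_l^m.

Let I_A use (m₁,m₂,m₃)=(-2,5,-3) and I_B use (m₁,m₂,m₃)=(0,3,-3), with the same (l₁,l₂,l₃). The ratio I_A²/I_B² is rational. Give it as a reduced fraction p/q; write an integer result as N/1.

l's match ⇒ only the (l;m) 3-j factors differ between A and B.
A: triangle coeff Δ(2,5,3) = 1/2310; Σ_t [4,4]: t=4:+1/17280 = 1/17280; (3j)²=1/11 [(2 5 3; -2 5 -3)], sign=+1
B: triangle coeff Δ(2,5,3) = 1/2310; Σ_t [2,2]: t=2:+1/2880 = 1/2880; (3j)²=2/165 [(2 5 3; 0 3 -3)], sign=+1
I_A²/I_B² = (1/11)/(2/165) = 15/2

15/2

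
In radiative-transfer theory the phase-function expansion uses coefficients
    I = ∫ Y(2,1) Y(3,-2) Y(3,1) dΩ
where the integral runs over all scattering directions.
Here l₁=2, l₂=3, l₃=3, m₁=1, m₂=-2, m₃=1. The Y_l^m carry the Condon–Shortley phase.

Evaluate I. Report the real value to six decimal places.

0.162868

Rules hold: Σm=0, L=8 even, 1≤3≤5.
N = 5·7·7 = 245
Δ = 2!·2!·4!/9! = 1/3780
Racah Σ t=0..2: t=0:+1/24 t=1:−1/4 t=2:+1/24 = -1/6
⇒ 3j(2 3 3; 0 0 0)² = 4/105, sgn +1
Racah Σ t=0..1: t=0:+1/12 t=1:−1/48 = 1/16
⇒ 3j(2 3 3; 1 -2 1)² = 1/28, sgn +1
4πI² = N·(3j₀)²·(3jₘ)² = 1/3
I = +1·√(0.333333/4π) = 0.16286750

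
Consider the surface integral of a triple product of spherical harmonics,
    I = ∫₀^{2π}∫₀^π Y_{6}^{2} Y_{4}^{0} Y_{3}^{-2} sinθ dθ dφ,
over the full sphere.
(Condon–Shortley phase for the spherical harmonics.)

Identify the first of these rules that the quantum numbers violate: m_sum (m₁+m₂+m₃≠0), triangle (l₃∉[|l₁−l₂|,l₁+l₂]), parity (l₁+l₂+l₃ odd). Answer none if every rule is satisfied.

parity

Σmᵢ = 0  ✓
l₃∈[|l₁−l₂|,l₁+l₂]=[2,10], have l₃=3  ✓
Σlᵢ = 13 ⇒ odd  ✗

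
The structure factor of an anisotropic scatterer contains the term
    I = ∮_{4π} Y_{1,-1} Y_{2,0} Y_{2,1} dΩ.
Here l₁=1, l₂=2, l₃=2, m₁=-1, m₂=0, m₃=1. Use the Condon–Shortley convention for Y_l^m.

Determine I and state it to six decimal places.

l₁+l₂+l₃=5 is odd: 3j(l;000)=0 ⇒ I=0

0.000000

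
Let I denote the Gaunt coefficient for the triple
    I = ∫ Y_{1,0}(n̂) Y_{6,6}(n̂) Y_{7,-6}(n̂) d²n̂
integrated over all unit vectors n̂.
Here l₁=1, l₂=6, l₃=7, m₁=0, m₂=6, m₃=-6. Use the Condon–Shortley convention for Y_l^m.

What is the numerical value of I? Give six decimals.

m-sum 0 ✓  L=14 even ✓  5≤7≤7 ✓
Π(2lᵢ+1) = 3×13×15 = 585
triangle coeff Δ(1,6,7) = 1/1365
Σ_t [0,0]: t=0:+1/518400 = 1/518400
(3j)²=7/195 [(1 6 7; 0 0 0)], sign=-1
Σ_t [0,0]: t=0:+1/479001600 = 1/479001600
(3j)²=1/105 [(1 6 7; 0 6 -6)], sign=-1
⇒ 4πI² = 1/5
I = (+1)√(1/5/(4π)) = 0.12615663

0.126157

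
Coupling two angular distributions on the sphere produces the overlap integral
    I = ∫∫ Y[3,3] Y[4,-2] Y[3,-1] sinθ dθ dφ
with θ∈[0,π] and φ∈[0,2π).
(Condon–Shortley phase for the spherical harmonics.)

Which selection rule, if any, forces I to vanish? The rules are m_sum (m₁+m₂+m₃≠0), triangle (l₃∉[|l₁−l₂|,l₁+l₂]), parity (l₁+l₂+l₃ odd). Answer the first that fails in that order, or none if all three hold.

azimuthal sum: 3 − 2 − 1 = 0  ✓
1 ≤ 3 ≤ 7 (triangle on l)  ✓
L = 3 + 4 + 3 = 10 (even)  ✓

none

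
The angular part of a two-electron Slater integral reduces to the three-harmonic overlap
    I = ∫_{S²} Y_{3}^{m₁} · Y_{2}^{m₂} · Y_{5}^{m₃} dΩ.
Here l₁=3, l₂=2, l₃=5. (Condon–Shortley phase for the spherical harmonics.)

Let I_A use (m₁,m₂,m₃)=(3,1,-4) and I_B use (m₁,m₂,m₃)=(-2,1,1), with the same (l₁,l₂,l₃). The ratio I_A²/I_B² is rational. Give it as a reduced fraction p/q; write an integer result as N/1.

l's match ⇒ only the (l;m) 3-j factors differ between A and B.
A: triangle coeff Δ(3,2,5) = 1/2310; Σ_t [0,0]: t=0:+1/4320 = 1/4320; (3j)²=2/55 [(3 2 5; 3 1 -4)], sign=-1
B: triangle coeff Δ(3,2,5) = 1/2310; Σ_t [0,0]: t=0:+1/720 = 1/720; (3j)²=4/385 [(3 2 5; -2 1 1)], sign=+1
I_A²/I_B² = (2/55)/(4/385) = 7/2

7/2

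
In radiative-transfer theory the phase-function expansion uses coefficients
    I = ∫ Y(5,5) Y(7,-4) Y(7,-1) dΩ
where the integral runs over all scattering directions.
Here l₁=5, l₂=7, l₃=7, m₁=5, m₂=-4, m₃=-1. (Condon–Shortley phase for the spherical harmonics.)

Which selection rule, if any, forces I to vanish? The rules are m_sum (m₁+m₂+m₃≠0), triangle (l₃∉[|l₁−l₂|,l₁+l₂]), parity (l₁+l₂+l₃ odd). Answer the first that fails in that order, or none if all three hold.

parity

m₁+m₂+m₃ = 5 − 4 − 1 = 0  ✓
triangle: |5−7|=2 ≤ l₃=7 ≤ 5+7=12  ✓
parity: l₁+l₂+l₃ = 19 is odd  ✗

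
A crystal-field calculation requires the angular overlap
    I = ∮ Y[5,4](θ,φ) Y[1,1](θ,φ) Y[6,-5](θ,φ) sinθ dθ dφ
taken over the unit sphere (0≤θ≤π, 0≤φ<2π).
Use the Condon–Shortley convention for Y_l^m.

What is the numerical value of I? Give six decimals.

Checks pass: Σm=0; 12 even; l₃=6∈[4,6].
(2·5+1)(2·1+1)(2·6+1) = 429
Δ: 0! 10! 2! / 13! → 1/858
sum: t=0:+1/14400 = 1/14400
3j²(5 1 6; 0 0 0) = Δ·Π!·Σ² = 6/143  (sign +1)
sum: t=0:+1/725760 = 1/725760
3j²(5 1 6; 4 1 -5) = Δ·Π!·Σ² = 5/78  (sign -1)
combine: 4πI² = 429·6/143·5/78 = 15/13
take √, sign -1: I = -0.30301841

-0.303018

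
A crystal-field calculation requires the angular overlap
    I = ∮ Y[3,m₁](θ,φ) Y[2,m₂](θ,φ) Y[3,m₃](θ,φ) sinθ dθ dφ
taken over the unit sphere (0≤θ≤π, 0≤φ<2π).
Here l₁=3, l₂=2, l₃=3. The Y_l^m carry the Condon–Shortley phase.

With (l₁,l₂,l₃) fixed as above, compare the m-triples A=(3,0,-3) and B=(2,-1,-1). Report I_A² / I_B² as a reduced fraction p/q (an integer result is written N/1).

Same 3,2,3: normalisation and zero-m 3j drop out of the ratio.
A: Δ: 2! 4! 2! / 9! → 1/3780; sum: t=0:+1/96 = 1/96; 3j²(3 2 3; 3 0 -3) = Δ·Π!·Σ² = 5/84  (sign +1)
B: Δ: 2! 4! 2! / 9! → 1/3780; sum: t=0:+1/12 t=1:−1/48 = 1/16; 3j²(3 2 3; 2 -1 -1) = Δ·Π!·Σ² = 1/28  (sign +1)
I_A²/I_B² = (5/84)/(1/28) = 5/3

5/3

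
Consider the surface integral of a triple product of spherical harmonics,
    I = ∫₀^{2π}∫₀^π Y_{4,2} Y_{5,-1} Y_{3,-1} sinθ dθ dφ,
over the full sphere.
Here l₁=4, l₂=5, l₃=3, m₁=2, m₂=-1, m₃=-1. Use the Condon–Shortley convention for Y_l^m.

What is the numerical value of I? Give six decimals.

0.106335

Checks pass: Σm=0; 12 even; l₃=3∈[1,9].
(2·4+1)(2·5+1)(2·3+1) = 693
Δ: 6! 2! 4! / 13! → 1/180180
sum: t=2:+1/576 t=3:−1/144 t=4:+1/576 = -1/288
3j²(4 5 3; 0 0 0) = Δ·Π!·Σ² = 20/1001  (sign +1)
sum: t=0:+1/34560 t=1:−1/720 t=2:+1/384 = 43/34560
3j²(4 5 3; 2 -1 -1) = Δ·Π!·Σ² = 1849/180180  (sign +1)
combine: 4πI² = 693·20/1001·1849/180180 = 1849/13013
take √, sign +1: I = 0.10633465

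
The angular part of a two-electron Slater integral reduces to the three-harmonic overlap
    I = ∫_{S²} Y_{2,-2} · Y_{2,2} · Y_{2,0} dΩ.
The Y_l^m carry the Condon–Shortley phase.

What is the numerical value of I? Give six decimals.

m-sum 0 ✓  L=6 even ✓  0≤2≤4 ✓
Π(2lᵢ+1) = 5×5×5 = 125
triangle coeff Δ(2,2,2) = 1/630
Σ_t [0,2]: t=0:+1/8 t=1:−1/1 t=2:+1/8 = -3/4
(3j)²=2/35 [(2 2 2; 0 0 0)], sign=-1
Σ_t [2,2]: t=2:+1/8 = 1/8
(3j)²=2/35 [(2 2 2; -2 2 0)], sign=+1
⇒ 4πI² = 20/49
I = (-1)√(20/49/(4π)) = -0.18022375

-0.180224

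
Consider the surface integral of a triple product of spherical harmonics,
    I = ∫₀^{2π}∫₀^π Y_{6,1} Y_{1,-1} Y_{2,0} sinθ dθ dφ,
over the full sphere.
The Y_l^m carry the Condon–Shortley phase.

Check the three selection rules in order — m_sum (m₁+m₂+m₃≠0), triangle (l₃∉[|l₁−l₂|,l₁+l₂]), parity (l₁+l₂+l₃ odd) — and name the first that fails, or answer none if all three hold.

azimuthal sum: 1 − 1 + 0 = 0  ✓
5 ≤ 2 ≤ 7 (triangle on l)  ✗
L = 6 + 1 + 2 = 9 (odd)

triangle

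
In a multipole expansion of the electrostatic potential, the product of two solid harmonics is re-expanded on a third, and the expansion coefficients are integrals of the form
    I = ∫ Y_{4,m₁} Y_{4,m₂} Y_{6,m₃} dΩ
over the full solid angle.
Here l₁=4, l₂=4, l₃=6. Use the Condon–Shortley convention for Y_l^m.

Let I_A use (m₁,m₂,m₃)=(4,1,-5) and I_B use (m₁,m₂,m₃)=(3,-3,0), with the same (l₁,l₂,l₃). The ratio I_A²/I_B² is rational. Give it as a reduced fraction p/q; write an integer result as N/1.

792/289

Same 4,4,6: normalisation and zero-m 3j drop out of the ratio.
A: Δ: 2! 6! 6! / 15! → 1/1261260; sum: t=0:+1/172800 = 1/172800; 3j²(4 4 6; 4 1 -5) = Δ·Π!·Σ² = 2/65  (sign -1)
B: Δ: 2! 6! 6! / 15! → 1/1261260; sum: t=0:+1/28800 t=1:−1/518400 = 17/518400; 3j²(4 4 6; 3 -3 0) = Δ·Π!·Σ² = 289/25740  (sign +1)
I_A²/I_B² = (2/65)/(289/25740) = 792/289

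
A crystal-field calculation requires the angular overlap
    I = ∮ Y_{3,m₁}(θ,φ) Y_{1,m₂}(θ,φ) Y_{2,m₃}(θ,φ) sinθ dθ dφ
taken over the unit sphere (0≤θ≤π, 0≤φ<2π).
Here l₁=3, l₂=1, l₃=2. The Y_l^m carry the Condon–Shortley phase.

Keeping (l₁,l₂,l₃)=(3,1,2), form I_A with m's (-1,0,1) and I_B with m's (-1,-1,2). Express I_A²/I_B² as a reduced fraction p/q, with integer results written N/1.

8/1

l's match ⇒ only the (l;m) 3-j factors differ between A and B.
A: triangle coeff Δ(3,1,2) = 1/105; Σ_t [1,1]: t=1:−1/6 = -1/6; (3j)²=8/105 [(3 1 2; -1 0 1)], sign=+1
B: triangle coeff Δ(3,1,2) = 1/105; Σ_t [0,0]: t=0:+1/48 = 1/48; (3j)²=1/105 [(3 1 2; -1 -1 2)], sign=+1
I_A²/I_B² = (8/105)/(1/105) = 8/1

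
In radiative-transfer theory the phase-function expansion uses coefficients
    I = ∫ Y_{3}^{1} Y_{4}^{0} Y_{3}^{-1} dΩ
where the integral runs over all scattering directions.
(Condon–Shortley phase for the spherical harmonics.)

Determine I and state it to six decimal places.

Checks pass: Σm=0; 10 even; l₃=3∈[1,7].
(2·3+1)(2·4+1)(2·3+1) = 441
Δ: 4! 2! 4! / 11! → 1/34650
sum: t=1:−1/72 t=2:+1/16 t=3:−1/72 = 5/144
3j²(3 4 3; 0 0 0) = Δ·Π!·Σ² = 2/77  (sign -1)
sum: t=0:+1/1152 t=1:−1/36 t=2:+1/32 = 5/1152
3j²(3 4 3; 1 0 -1) = Δ·Π!·Σ² = 1/1386  (sign +1)
combine: 4πI² = 441·2/77·1/1386 = 1/121
take √, sign -1: I = -0.02564498

-0.025645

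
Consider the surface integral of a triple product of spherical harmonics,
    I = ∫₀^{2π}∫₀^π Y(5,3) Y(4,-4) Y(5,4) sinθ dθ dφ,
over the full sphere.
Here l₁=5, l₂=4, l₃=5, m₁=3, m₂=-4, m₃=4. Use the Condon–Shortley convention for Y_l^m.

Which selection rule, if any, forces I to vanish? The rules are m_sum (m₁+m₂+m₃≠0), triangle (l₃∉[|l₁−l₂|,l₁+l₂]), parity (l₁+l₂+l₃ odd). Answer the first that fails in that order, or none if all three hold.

m_sum

Σmᵢ = 3  ✗
l₃∈[|l₁−l₂|,l₁+l₂]=[1,9], have l₃=5
Σlᵢ = 14 ⇒ even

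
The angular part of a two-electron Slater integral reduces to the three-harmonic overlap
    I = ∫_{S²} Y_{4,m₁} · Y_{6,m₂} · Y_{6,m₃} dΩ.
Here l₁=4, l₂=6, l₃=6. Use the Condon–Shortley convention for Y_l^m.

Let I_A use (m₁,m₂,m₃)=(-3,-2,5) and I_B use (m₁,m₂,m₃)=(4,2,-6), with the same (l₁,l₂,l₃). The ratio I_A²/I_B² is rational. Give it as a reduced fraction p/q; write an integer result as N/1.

49/6

Shared (l₁,l₂,l₃)=(4,6,6): N and (l;000)² cancel in I_A²/I_B².
A: Δ = 4!·4!·8!/17! = 1/15315300; Racah Σ t=3..4: t=3:−1/725760 t=4:+1/5806080 = -1/829440; ⇒ 3j(4 6 6; -3 -2 5)² = 49/2652, sgn +1
B: Δ = 4!·4!·8!/17! = 1/15315300; Racah Σ t=0..0: t=0:+1/23224320 = 1/23224320; ⇒ 3j(4 6 6; 4 2 -6)² = 1/442, sgn +1
I_A²/I_B² = (49/2652)/(1/442) = 49/6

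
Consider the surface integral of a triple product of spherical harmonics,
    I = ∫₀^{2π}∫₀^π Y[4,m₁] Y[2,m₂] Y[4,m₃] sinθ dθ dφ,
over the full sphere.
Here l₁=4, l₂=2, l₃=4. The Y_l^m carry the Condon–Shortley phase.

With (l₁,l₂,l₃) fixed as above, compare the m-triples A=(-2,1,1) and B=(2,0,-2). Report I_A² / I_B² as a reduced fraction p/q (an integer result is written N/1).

Same 4,2,4: normalisation and zero-m 3j drop out of the ratio.
A: Δ: 2! 6! 2! / 11! → 1/13860; sum: t=1:−1/240 t=2:+1/96 = 1/160; 3j²(4 2 4; -2 1 1) = Δ·Π!·Σ² = 27/1540  (sign -1)
B: Δ: 2! 6! 2! / 11! → 1/13860; sum: t=0:+1/192 t=1:−1/120 t=2:+1/2880 = -1/360; 3j²(4 2 4; 2 0 -2) = Δ·Π!·Σ² = 16/3465  (sign -1)
I_A²/I_B² = (27/1540)/(16/3465) = 243/64

243/64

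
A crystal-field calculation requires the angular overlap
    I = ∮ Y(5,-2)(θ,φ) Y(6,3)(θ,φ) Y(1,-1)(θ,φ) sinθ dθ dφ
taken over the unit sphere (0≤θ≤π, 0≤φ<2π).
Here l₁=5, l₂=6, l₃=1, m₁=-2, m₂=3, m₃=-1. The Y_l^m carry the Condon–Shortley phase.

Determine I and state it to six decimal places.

Checks pass: Σm=0; 12 even; l₃=1∈[1,11].
(2·5+1)(2·6+1)(2·1+1) = 429
Δ: 10! 0! 2! / 13! → 1/858
sum: t=5:−1/14400 = -1/14400
3j²(5 6 1; 0 0 0) = Δ·Π!·Σ² = 6/143  (sign +1)
sum: t=7:−1/60480 = -1/60480
3j²(5 6 1; -2 3 -1) = Δ·Π!·Σ² = 6/143  (sign -1)
combine: 4πI² = 429·6/143·6/143 = 108/143
take √, sign -1: I = -0.24515397

-0.245154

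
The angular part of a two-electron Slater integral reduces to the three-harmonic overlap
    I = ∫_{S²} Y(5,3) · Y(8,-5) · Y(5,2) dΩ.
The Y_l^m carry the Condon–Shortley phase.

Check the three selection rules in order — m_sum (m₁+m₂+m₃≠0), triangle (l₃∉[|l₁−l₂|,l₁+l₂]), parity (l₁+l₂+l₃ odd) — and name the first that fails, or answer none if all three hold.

Σmᵢ = 0  ✓
l₃∈[|l₁−l₂|,l₁+l₂]=[3,13], have l₃=5  ✓
Σlᵢ = 18 ⇒ even  ✓

none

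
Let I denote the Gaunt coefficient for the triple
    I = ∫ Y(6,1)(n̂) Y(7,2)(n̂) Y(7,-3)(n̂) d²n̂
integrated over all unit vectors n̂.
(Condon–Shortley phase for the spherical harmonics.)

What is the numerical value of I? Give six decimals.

Rules hold: Σm=0, L=20 even, 1≤7≤13.
N = 13·15·15 = 2925
Δ = 6!·6!·8!/21! = 1/2444321880
Racah Σ t=0..6: t=0:+1/2612736000 t=1:−1/20736000 t=2:+1/1658880 t=3:−1/746496 t=4:+1/1658880 t=5:−1/20736000 t=6:+1/2612736000 = -1/4354560
⇒ 3j(6 7 7; 0 0 0)² = 1000/138567, sgn +1
Racah Σ t=1..5: t=1:−1/232243200 t=2:+1/8709120 t=3:−1/2488320 t=4:+1/4147200 t=5:−1/49766400 = -7/99532800
⇒ 3j(6 7 7; 1 2 -3)² = 1715/369512, sgn -1
4πI² = N·(3j₀)²·(3jₘ)² = 16078125/164109517
I = -1·√(0.0979719/4π) = -0.08829699

-0.088297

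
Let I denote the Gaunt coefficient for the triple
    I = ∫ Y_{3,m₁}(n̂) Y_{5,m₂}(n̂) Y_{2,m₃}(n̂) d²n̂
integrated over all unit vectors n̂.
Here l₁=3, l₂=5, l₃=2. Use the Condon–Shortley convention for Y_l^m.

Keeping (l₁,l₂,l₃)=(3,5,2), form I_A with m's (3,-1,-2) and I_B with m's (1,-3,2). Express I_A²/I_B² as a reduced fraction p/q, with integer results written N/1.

1/70

Same 3,5,2: normalisation and zero-m 3j drop out of the ratio.
A: Δ: 6! 0! 4! / 11! → 1/2310; sum: t=0:+1/17280 = 1/17280; 3j²(3 5 2; 3 -1 -2) = Δ·Π!·Σ² = 1/2310  (sign +1)
B: Δ: 6! 0! 4! / 11! → 1/2310; sum: t=2:+1/1152 = 1/1152; 3j²(3 5 2; 1 -3 2) = Δ·Π!·Σ² = 1/33  (sign +1)
I_A²/I_B² = (1/2310)/(1/33) = 1/70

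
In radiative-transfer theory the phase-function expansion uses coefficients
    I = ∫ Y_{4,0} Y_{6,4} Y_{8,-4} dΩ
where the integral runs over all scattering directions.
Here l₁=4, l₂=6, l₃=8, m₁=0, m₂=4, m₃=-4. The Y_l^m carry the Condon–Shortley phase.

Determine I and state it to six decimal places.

Rules hold: Σm=0, L=18 even, 2≤8≤10.
N = 9·13·17 = 1989
Δ = 2!·6!·10!/19! = 1/23279256
Racah Σ t=0..2: t=0:+1/1658880 t=1:−1/518400 t=2:+1/1658880 = -1/1382400
⇒ 3j(4 6 8; 0 0 0)² = 504/46189, sgn -1
Racah Σ t=0..2: t=0:+1/348364800 t=1:−1/13063680 t=2:+1/7741440 = 29/522547200
⇒ 3j(4 6 8; 0 4 -4)² = 1682/264537, sgn +1
4πI² = N·(3j₀)²·(3jₘ)² = 121104/877591
I = -1·√(0.137996/4π) = -0.10479202

-0.104792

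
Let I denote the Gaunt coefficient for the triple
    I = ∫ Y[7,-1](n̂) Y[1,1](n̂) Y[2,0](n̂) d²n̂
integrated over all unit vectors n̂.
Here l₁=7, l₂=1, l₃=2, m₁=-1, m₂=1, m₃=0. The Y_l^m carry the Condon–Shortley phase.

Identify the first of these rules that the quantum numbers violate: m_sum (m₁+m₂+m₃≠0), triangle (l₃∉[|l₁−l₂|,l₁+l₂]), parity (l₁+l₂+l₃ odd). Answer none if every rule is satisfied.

Σmᵢ = 0  ✓
l₃∈[|l₁−l₂|,l₁+l₂]=[6,8], have l₃=2  ✗
Σlᵢ = 10 ⇒ even

triangle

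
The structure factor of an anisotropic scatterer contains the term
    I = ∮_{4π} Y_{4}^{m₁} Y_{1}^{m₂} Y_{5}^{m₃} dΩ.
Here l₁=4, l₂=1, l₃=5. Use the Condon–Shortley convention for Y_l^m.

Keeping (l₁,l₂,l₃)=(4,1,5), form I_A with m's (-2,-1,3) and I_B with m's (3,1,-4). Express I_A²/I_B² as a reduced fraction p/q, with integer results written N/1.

7/9

Shared (l₁,l₂,l₃)=(4,1,5): N and (l;000)² cancel in I_A²/I_B².
A: Δ = 0!·8!·2!/11! = 1/495; Racah Σ t=0..0: t=0:+1/2880 = 1/2880; ⇒ 3j(4 1 5; -2 -1 3)² = 28/495, sgn +1
B: Δ = 0!·8!·2!/11! = 1/495; Racah Σ t=0..0: t=0:+1/10080 = 1/10080; ⇒ 3j(4 1 5; 3 1 -4)² = 4/55, sgn -1
I_A²/I_B² = (28/495)/(4/55) = 7/9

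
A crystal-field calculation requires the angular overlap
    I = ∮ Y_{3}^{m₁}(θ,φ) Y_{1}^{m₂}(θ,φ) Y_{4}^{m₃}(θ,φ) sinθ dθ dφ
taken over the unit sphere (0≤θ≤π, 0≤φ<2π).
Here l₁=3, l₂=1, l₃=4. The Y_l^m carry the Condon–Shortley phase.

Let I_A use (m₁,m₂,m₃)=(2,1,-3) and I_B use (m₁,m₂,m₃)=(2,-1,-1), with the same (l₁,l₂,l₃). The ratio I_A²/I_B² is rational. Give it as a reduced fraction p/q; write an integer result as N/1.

7/1

Same 3,1,4: normalisation and zero-m 3j drop out of the ratio.
A: Δ: 0! 6! 2! / 9! → 1/252; sum: t=0:+1/240 = 1/240; 3j²(3 1 4; 2 1 -3) = Δ·Π!·Σ² = 1/12  (sign -1)
B: Δ: 0! 6! 2! / 9! → 1/252; sum: t=0:+1/240 = 1/240; 3j²(3 1 4; 2 -1 -1) = Δ·Π!·Σ² = 1/84  (sign -1)
I_A²/I_B² = (1/12)/(1/84) = 7/1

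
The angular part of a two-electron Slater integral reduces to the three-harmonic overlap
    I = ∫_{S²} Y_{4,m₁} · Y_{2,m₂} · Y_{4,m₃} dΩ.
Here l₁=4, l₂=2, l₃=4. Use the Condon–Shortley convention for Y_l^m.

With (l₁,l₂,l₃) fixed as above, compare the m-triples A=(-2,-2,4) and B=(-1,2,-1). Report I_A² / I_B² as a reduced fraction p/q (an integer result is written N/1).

l's match ⇒ only the (l;m) 3-j factors differ between A and B.
A: triangle coeff Δ(4,2,4) = 1/13860; Σ_t [0,0]: t=0:+1/2880 = 1/2880; (3j)²=2/165 [(4 2 4; -2 -2 4)], sign=+1
B: triangle coeff Δ(4,2,4) = 1/13860; Σ_t [2,2]: t=2:+1/144 = 1/144; (3j)²=10/231 [(4 2 4; -1 2 -1)], sign=-1
I_A²/I_B² = (2/165)/(10/231) = 7/25

7/25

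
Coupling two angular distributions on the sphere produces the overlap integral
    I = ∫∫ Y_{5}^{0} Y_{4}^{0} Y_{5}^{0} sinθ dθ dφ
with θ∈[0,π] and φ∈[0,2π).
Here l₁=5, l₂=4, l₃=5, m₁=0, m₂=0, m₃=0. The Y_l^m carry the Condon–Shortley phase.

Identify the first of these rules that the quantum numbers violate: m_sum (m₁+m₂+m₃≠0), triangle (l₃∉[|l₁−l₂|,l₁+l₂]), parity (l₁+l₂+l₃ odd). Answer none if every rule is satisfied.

none

Σmᵢ = 0  ✓
l₃∈[|l₁−l₂|,l₁+l₂]=[1,9], have l₃=5  ✓
Σlᵢ = 14 ⇒ even  ✓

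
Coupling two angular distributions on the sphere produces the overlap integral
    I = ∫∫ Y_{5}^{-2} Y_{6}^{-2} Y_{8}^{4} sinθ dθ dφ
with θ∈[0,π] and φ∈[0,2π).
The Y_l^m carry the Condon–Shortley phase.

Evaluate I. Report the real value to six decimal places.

0.000000

l₁+l₂+l₃=19 is odd: 3j(l;000)=0 ⇒ I=0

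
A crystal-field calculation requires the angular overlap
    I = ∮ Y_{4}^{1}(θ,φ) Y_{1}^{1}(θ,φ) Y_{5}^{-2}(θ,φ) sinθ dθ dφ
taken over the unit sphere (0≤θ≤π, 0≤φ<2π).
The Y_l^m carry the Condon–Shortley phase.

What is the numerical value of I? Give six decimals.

0.225034

Checks pass: Σm=0; 10 even; l₃=5∈[3,5].
(2·4+1)(2·1+1)(2·5+1) = 297
Δ: 0! 8! 2! / 11! → 1/495
sum: t=0:+1/576 = 1/576
3j²(4 1 5; 0 0 0) = Δ·Π!·Σ² = 5/99  (sign -1)
sum: t=0:+1/1440 = 1/1440
3j²(4 1 5; 1 1 -2) = Δ·Π!·Σ² = 7/165  (sign -1)
combine: 4πI² = 297·5/99·7/165 = 7/11
take √, sign +1: I = 0.22503380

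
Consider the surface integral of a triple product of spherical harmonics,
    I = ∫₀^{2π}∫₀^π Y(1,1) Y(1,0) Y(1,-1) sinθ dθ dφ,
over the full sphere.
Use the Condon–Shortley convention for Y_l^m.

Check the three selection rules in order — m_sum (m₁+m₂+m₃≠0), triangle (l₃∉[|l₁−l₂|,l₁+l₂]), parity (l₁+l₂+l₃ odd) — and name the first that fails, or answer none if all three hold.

azimuthal sum: 1 + 0 − 1 = 0  ✓
0 ≤ 1 ≤ 2 (triangle on l)  ✓
L = 1 + 1 + 1 = 3 (odd)  ✗

parity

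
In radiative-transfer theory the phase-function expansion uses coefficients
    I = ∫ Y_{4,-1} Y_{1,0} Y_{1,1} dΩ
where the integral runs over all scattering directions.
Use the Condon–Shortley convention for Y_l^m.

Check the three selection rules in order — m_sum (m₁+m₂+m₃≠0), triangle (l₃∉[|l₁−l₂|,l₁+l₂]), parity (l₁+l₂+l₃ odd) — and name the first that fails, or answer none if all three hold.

triangle

m₁+m₂+m₃ = -1 + 0 + 1 = 0  ✓
triangle: |4−1|=3 ≤ l₃=1 ≤ 4+1=5  ✗
parity: l₁+l₂+l₃ = 6 is even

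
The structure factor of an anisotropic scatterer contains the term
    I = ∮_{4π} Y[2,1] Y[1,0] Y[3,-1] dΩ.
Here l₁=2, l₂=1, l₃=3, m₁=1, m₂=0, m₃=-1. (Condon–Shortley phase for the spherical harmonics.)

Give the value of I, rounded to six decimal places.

m-sum 0 ✓  L=6 even ✓  1≤3≤3 ✓
Π(2lᵢ+1) = 5×3×7 = 105
triangle coeff Δ(2,1,3) = 1/105
Σ_t [0,0]: t=0:+1/4 = 1/4
(3j)²=3/35 [(2 1 3; 0 0 0)], sign=-1
Σ_t [0,0]: t=0:+1/6 = 1/6
(3j)²=8/105 [(2 1 3; 1 0 -1)], sign=+1
⇒ 4πI² = 24/35
I = (-1)√(24/35/(4π)) = -0.23359668

-0.233597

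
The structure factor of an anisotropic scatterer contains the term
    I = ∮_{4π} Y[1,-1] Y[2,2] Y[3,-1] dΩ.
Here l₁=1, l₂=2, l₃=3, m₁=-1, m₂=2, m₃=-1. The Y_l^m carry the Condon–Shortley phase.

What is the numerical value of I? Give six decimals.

-0.082589

m-sum 0 ✓  L=6 even ✓  1≤3≤3 ✓
Π(2lᵢ+1) = 3×5×7 = 105
triangle coeff Δ(1,2,3) = 1/105
Σ_t [0,0]: t=0:+1/4 = 1/4
(3j)²=3/35 [(1 2 3; 0 0 0)], sign=-1
Σ_t [0,0]: t=0:+1/48 = 1/48
(3j)²=1/105 [(1 2 3; -1 2 -1)], sign=+1
⇒ 4πI² = 3/35
I = (-1)√(3/35/(4π)) = -0.08258890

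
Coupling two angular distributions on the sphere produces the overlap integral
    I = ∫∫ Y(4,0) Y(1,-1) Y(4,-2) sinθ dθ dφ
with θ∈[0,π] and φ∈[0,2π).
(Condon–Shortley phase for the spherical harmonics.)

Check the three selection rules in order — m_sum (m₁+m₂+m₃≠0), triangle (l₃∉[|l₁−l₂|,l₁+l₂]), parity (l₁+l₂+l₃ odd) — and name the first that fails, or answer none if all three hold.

m_sum

m₁+m₂+m₃ = 0 − 1 − 2 = -3  ✗
triangle: |4−1|=3 ≤ l₃=4 ≤ 4+1=5
parity: l₁+l₂+l₃ = 9 is odd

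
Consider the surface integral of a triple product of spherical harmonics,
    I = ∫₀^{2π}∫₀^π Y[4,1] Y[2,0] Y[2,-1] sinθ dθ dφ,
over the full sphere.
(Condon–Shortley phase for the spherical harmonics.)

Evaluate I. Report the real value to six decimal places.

m-sum 0 ✓  L=8 even ✓  2≤2≤6 ✓
Π(2lᵢ+1) = 9×5×5 = 225
triangle coeff Δ(4,2,2) = 1/630
Σ_t [2,2]: t=2:+1/16 = 1/16
(3j)²=2/35 [(4 2 2; 0 0 0)], sign=+1
Σ_t [2,2]: t=2:+1/24 = 1/24
(3j)²=1/21 [(4 2 2; 1 0 -1)], sign=-1
⇒ 4πI² = 30/49
I = (-1)√(30/49/(4π)) = -0.22072812

-0.220728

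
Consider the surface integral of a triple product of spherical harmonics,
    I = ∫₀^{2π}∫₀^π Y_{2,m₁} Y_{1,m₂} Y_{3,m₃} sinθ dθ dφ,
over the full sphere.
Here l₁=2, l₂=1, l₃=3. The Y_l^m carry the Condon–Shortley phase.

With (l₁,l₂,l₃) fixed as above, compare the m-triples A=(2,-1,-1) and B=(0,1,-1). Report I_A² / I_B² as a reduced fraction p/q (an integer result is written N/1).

1/6

Shared (l₁,l₂,l₃)=(2,1,3): N and (l;000)² cancel in I_A²/I_B².
A: Δ = 0!·4!·2!/7! = 1/105; Racah Σ t=0..0: t=0:+1/48 = 1/48; ⇒ 3j(2 1 3; 2 -1 -1)² = 1/105, sgn +1
B: Δ = 0!·4!·2!/7! = 1/105; Racah Σ t=0..0: t=0:+1/8 = 1/8; ⇒ 3j(2 1 3; 0 1 -1)² = 2/35, sgn +1
I_A²/I_B² = (1/105)/(2/35) = 1/6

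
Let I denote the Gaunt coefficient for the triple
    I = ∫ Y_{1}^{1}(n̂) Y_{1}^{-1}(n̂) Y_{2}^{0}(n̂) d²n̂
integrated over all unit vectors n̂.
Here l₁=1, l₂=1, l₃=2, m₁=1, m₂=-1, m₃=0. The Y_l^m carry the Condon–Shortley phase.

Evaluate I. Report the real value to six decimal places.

0.126157

Checks pass: Σm=0; 4 even; l₃=2∈[0,2].
(2·1+1)(2·1+1)(2·2+1) = 45
Δ: 0! 2! 2! / 5! → 1/30
sum: t=0:+1/1 = 1/1
3j²(1 1 2; 0 0 0) = Δ·Π!·Σ² = 2/15  (sign +1)
sum: t=0:+1/4 = 1/4
3j²(1 1 2; 1 -1 0) = Δ·Π!·Σ² = 1/30  (sign +1)
combine: 4πI² = 45·2/15·1/30 = 1/5
take √, sign +1: I = 0.12615663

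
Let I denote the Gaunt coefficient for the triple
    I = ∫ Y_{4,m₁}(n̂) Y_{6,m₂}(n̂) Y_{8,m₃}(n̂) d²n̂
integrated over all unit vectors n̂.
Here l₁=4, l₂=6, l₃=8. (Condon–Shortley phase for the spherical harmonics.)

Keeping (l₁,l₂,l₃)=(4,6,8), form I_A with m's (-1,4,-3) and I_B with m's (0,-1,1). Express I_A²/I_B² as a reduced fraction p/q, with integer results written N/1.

112211/61852

Same 4,6,8: normalisation and zero-m 3j drop out of the ratio.
A: Δ: 2! 6! 10! / 19! → 1/23279256; sum: t=0:+1/870912000 t=1:−1/17418240 t=2:+1/5806080 = 101/870912000; 3j²(4 6 8; -1 4 -3) = Δ·Π!·Σ² = 10201/705432  (sign -1)
B: Δ: 2! 6! 10! / 19! → 1/23279256; sum: t=0:+1/1382400 t=1:−1/622080 t=2:+1/2903040 = -47/87091200; 3j²(4 6 8; 0 -1 1) = Δ·Π!·Σ² = 2209/277134  (sign +1)
I_A²/I_B² = (10201/705432)/(2209/277134) = 112211/61852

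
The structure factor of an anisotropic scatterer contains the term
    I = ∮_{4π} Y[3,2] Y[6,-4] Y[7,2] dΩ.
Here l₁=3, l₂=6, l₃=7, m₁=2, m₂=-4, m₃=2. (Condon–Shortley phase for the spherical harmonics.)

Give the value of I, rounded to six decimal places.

Rules hold: Σm=0, L=16 even, 3≤7≤9.
N = 7·13·15 = 1365
Δ = 2!·4!·10!/17! = 1/2042040
Racah Σ t=0..2: t=0:+1/207360 t=1:−1/57600 t=2:+1/207360 = -1/129600
⇒ 3j(3 6 7; 0 0 0)² = 168/12155, sgn +1
Racah Σ t=0..1: t=0:+1/967680 t=1:−1/8709120 = 1/1088640
⇒ 3j(3 6 7; 2 -4 2)² = 800/51051, sgn -1
4πI² = N·(3j₀)²·(3jₘ)² = 134400/454597
I = -1·√(0.295646/4π) = -0.15338448

-0.153384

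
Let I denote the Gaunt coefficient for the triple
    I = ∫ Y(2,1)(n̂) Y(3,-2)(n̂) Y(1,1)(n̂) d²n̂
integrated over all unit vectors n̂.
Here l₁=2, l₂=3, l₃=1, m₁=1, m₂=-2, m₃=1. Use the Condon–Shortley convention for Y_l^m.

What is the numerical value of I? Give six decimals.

Rules hold: Σm=0, L=6 even, 1≤1≤5.
N = 5·7·3 = 105
Δ = 4!·0!·2!/7! = 1/105
Racah Σ t=2..2: t=2:+1/4 = 1/4
⇒ 3j(2 3 1; 0 0 0)² = 3/35, sgn -1
Racah Σ t=1..1: t=1:−1/12 = -1/12
⇒ 3j(2 3 1; 1 -2 1)² = 2/21, sgn -1
4πI² = N·(3j₀)²·(3jₘ)² = 6/7
I = +1·√(0.857143/4π) = 0.26116903

0.261169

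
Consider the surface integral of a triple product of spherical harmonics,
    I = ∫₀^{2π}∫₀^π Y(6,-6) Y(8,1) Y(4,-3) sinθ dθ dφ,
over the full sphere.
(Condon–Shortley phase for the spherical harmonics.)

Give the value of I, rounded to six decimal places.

-6 + 1 − 3 = -8 ≠ 0: azimuthal integral kills it; I = 0

0.000000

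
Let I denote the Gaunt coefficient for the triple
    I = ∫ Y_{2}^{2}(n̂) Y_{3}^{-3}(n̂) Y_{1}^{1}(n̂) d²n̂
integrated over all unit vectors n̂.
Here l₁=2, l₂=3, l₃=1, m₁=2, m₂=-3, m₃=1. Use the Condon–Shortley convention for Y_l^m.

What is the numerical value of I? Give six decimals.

Checks pass: Σm=0; 6 even; l₃=1∈[1,5].
(2·2+1)(2·3+1)(2·1+1) = 105
Δ: 4! 0! 2! / 7! → 1/105
sum: t=2:+1/4 = 1/4
3j²(2 3 1; 0 0 0) = Δ·Π!·Σ² = 3/35  (sign -1)
sum: t=0:+1/48 = 1/48
3j²(2 3 1; 2 -3 1) = Δ·Π!·Σ² = 1/7  (sign +1)
combine: 4πI² = 105·3/35·1/7 = 9/7
take √, sign -1: I = -0.31986543

-0.319865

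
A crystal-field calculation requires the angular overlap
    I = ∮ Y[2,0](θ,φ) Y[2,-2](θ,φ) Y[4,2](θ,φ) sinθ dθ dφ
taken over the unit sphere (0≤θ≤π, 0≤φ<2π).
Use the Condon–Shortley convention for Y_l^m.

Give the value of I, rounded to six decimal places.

0.156078

Rules hold: Σm=0, L=8 even, 0≤4≤4.
N = 5·5·9 = 225
Δ = 0!·4!·4!/9! = 1/630
Racah Σ t=0..0: t=0:+1/16 = 1/16
⇒ 3j(2 2 4; 0 0 0)² = 2/35, sgn +1
Racah Σ t=0..0: t=0:+1/96 = 1/96
⇒ 3j(2 2 4; 0 -2 2)² = 1/42, sgn +1
4πI² = N·(3j₀)²·(3jₘ)² = 15/49
I = +1·√(0.306122/4π) = 0.15607835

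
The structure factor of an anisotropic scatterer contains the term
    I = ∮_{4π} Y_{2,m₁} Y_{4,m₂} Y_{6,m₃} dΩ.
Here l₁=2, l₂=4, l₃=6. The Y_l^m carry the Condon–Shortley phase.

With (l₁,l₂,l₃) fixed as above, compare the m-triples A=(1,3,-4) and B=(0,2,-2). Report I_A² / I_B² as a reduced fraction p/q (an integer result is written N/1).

10/7

l's match ⇒ only the (l;m) 3-j factors differ between A and B.
A: triangle coeff Δ(2,4,6) = 1/6435; Σ_t [0,0]: t=0:+1/30240 = 1/30240; (3j)²=16/429 [(2 4 6; 1 3 -4)], sign=+1
B: triangle coeff Δ(2,4,6) = 1/6435; Σ_t [0,0]: t=0:+1/5760 = 1/5760; (3j)²=56/2145 [(2 4 6; 0 2 -2)], sign=+1
I_A²/I_B² = (16/429)/(56/2145) = 10/7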